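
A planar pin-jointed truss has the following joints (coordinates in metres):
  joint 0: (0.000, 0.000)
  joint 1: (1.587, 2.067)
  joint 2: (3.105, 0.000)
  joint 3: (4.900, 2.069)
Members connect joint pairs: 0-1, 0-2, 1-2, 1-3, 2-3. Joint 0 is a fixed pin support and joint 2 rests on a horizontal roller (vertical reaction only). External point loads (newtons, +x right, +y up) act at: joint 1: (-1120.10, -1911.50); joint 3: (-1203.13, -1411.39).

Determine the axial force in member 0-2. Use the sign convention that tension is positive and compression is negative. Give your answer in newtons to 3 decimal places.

-1044.158

N=4 nodes, M=5 members, R=3 reactions → 2N=8, M+R=8
member 0 (0-1): L=2.6060, (cx,cy)=(0.6090,0.7932)
member 1 (0-2): L=3.1050, (cx,cy)=(1.0000,0.0000)
member 2 (1-2): L=2.5645, (cx,cy)=(0.5919,-0.8060)
member 3 (1-3): L=3.3130, (cx,cy)=(1.0000,0.0006)
member 4 (2-3): L=2.7391, (cx,cy)=(0.6553,0.7554)
solve A·x = −loads:
  F[0-1] = -2100.3266 N (compression)
  F[0-2] = -1044.1578 N (compression)
  F[1-2] = -304.6543 N (compression)
  F[1-3] = +21.3592 N (tension)
  F[2-3] = -1868.5374 N (compression)
  Rx@0 = +2323.2300 N
  Ry@0 = +1665.9371 N
  Ry@2 = +1656.9529 N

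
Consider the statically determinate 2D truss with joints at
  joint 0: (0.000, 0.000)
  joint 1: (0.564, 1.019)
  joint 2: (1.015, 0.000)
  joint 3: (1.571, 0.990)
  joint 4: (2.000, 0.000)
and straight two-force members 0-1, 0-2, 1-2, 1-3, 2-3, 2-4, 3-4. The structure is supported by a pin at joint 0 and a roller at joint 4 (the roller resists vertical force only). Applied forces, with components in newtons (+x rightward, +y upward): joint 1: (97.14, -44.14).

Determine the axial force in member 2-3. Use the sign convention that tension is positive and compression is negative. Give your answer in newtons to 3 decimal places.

N=5 nodes, M=7 members, R=3 reactions → 2N=10, M+R=10
member 0 (0-1): L=1.1647, (cx,cy)=(0.4843,0.8749)
member 1 (0-2): L=1.0150, (cx,cy)=(1.0000,0.0000)
member 2 (1-2): L=1.1143, (cx,cy)=(0.4047,-0.9144)
member 3 (1-3): L=1.0074, (cx,cy)=(0.9996,-0.0288)
member 4 (2-3): L=1.1354, (cx,cy)=(0.4897,0.8719)
member 5 (2-4): L=0.9850, (cx,cy)=(1.0000,0.0000)
member 6 (3-4): L=1.0790, (cx,cy)=(0.3976,-0.9176)
solve A·x = −loads:
  F[0-1] = +20.3449 N (tension)
  F[0-2] = +87.2878 N (tension)
  F[1-2] = -65.8259 N (compression)
  F[1-3] = -60.6717 N (compression)
  F[2-3] = +69.0371 N (tension)
  F[2-4] = +26.8408 N (tension)
  F[3-4] = -67.5058 N (compression)
  Rx@0 = -97.1400 N
  Ry@0 = -17.8003 N
  Ry@4 = +61.9403 N

69.037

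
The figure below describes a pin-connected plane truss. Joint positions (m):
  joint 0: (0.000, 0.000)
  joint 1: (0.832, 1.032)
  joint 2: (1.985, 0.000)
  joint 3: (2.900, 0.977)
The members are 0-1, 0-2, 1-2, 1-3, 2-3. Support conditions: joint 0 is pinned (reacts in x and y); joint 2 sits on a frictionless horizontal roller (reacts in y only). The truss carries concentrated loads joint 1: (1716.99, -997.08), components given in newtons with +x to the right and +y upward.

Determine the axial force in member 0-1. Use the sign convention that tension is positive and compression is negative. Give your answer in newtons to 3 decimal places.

N=4 nodes, M=5 members, R=3 reactions → 2N=8, M+R=8
member 0 (0-1): L=1.3256, (cx,cy)=(0.6276,0.7785)
member 1 (0-2): L=1.9850, (cx,cy)=(1.0000,0.0000)
member 2 (1-2): L=1.5474, (cx,cy)=(0.7451,-0.6669)
member 3 (1-3): L=2.0687, (cx,cy)=(0.9996,-0.0266)
member 4 (2-3): L=1.3386, (cx,cy)=(0.6836,0.7299)
solve A·x = −loads:
  F[0-1] = +402.6952 N (tension)
  F[0-2] = +1464.2446 N (tension)
  F[1-2] = -1965.1046 N (compression)
  F[1-3] = +0.0000 N (tension)
  F[2-3] = -0.0000 N (compression)
  Rx@0 = -1716.9900 N
  Ry@0 = -313.5015 N
  Ry@2 = +1310.5815 N

402.695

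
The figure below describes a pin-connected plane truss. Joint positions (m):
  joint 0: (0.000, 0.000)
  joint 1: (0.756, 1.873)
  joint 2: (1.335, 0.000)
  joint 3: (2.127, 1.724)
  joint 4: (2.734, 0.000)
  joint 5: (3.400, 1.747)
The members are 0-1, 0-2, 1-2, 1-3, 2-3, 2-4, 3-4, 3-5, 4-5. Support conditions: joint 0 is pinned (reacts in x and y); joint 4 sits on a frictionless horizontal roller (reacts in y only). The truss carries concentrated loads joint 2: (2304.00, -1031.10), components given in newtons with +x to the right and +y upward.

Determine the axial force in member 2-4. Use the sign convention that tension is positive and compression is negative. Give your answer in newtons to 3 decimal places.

177.270

N=6 nodes, M=9 members, R=3 reactions → 2N=12, M+R=12
member 0 (0-1): L=2.0198, (cx,cy)=(0.3743,0.9273)
member 1 (0-2): L=1.3350, (cx,cy)=(1.0000,0.0000)
member 2 (1-2): L=1.9605, (cx,cy)=(0.2953,-0.9554)
member 3 (1-3): L=1.3791, (cx,cy)=(0.9941,-0.1080)
member 4 (2-3): L=1.8972, (cx,cy)=(0.4175,0.9087)
member 5 (2-4): L=1.3990, (cx,cy)=(1.0000,0.0000)
member 6 (3-4): L=1.8277, (cx,cy)=(0.3321,-0.9432)
member 7 (3-5): L=1.2732, (cx,cy)=(0.9998,0.0181)
member 8 (4-5): L=1.8696, (cx,cy)=(0.3562,0.9344)
solve A·x = −loads:
  F[0-1] = -568.9767 N (compression)
  F[0-2] = +2516.9629 N (tension)
  F[1-2] = +596.5195 N (tension)
  F[1-3] = -391.4304 N (compression)
  F[2-3] = +507.5281 N (tension)
  F[2-4] = +177.2699 N (tension)
  F[3-4] = -533.7774 N (compression)
  F[3-5] = -0.0000 N (tension)
  F[4-5] = +0.0000 N (tension)
  Rx@0 = -2304.0000 N
  Ry@0 = +527.6185 N
  Ry@4 = +503.4815 N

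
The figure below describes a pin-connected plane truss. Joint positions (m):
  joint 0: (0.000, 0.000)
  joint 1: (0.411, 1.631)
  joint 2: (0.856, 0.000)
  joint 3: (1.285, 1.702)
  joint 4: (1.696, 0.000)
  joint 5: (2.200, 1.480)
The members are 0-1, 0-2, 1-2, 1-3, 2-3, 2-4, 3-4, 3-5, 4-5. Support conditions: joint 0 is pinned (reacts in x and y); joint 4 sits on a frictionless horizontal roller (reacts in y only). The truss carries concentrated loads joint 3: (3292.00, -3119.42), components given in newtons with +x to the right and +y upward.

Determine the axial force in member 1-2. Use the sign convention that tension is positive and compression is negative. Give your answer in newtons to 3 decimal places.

-2530.676

N=6 nodes, M=9 members, R=3 reactions → 2N=12, M+R=12
member 0 (0-1): L=1.6820, (cx,cy)=(0.2444,0.9697)
member 1 (0-2): L=0.8560, (cx,cy)=(1.0000,0.0000)
member 2 (1-2): L=1.6906, (cx,cy)=(0.2632,-0.9647)
member 3 (1-3): L=0.8769, (cx,cy)=(0.9967,0.0810)
member 4 (2-3): L=1.7552, (cx,cy)=(0.2444,0.9697)
member 5 (2-4): L=0.8400, (cx,cy)=(1.0000,0.0000)
member 6 (3-4): L=1.7509, (cx,cy)=(0.2347,-0.9721)
member 7 (3-5): L=0.9415, (cx,cy)=(0.9718,-0.2358)
member 8 (4-5): L=1.5635, (cx,cy)=(0.3224,0.9466)
solve A·x = −loads:
  F[0-1] = +2627.3469 N (tension)
  F[0-2] = +2649.9979 N (tension)
  F[1-2] = -2530.6763 N (compression)
  F[1-3] = +1312.4296 N (tension)
  F[2-3] = +2517.7968 N (tension)
  F[2-4] = +1368.5001 N (tension)
  F[3-4] = -5830.0140 N (compression)
  F[3-5] = +0.0000 N (tension)
  F[4-5] = -0.0000 N (compression)
  Rx@0 = -3292.0000 N
  Ry@0 = -2547.7019 N
  Ry@4 = +5667.1219 N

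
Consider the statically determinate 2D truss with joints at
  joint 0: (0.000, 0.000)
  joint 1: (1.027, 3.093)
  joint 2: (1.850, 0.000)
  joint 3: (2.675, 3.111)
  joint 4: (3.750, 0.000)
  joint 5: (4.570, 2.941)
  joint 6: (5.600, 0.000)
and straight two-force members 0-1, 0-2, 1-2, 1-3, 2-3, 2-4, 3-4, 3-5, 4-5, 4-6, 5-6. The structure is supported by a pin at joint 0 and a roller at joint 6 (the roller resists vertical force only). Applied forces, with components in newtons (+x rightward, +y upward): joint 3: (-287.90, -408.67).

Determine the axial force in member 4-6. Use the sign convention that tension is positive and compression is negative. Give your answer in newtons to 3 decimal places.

12.354

N=7 nodes, M=11 members, R=3 reactions → 2N=14, M+R=14
member 0 (0-1): L=3.2590, (cx,cy)=(0.3151,0.9491)
member 1 (0-2): L=1.8500, (cx,cy)=(1.0000,0.0000)
member 2 (1-2): L=3.2006, (cx,cy)=(0.2571,-0.9664)
member 3 (1-3): L=1.6481, (cx,cy)=(0.9999,0.0109)
member 4 (2-3): L=3.2185, (cx,cy)=(0.2563,0.9666)
member 5 (2-4): L=1.9000, (cx,cy)=(1.0000,0.0000)
member 6 (3-4): L=3.2915, (cx,cy)=(0.3266,-0.9452)
member 7 (3-5): L=1.9026, (cx,cy)=(0.9960,-0.0894)
member 8 (4-5): L=3.0532, (cx,cy)=(0.2686,0.9633)
member 9 (4-6): L=1.8500, (cx,cy)=(1.0000,0.0000)
member 10 (5-6): L=3.1161, (cx,cy)=(0.3305,-0.9438)
solve A·x = −loads:
  F[0-1] = -393.4413 N (compression)
  F[0-2] = -163.9176 N (compression)
  F[1-2] = +383.8713 N (tension)
  F[1-3] = -222.7034 N (compression)
  F[2-3] = -383.7859 N (compression)
  F[2-4] = +33.1652 N (tension)
  F[3-4] = -35.2661 N (compression)
  F[3-5] = -21.7343 N (compression)
  F[4-5] = +34.6035 N (tension)
  F[4-6] = +12.3538 N (tension)
  F[5-6] = -37.3749 N (compression)
  Rx@0 = +287.9000 N
  Ry@0 = +373.3958 N
  Ry@6 = +35.2742 N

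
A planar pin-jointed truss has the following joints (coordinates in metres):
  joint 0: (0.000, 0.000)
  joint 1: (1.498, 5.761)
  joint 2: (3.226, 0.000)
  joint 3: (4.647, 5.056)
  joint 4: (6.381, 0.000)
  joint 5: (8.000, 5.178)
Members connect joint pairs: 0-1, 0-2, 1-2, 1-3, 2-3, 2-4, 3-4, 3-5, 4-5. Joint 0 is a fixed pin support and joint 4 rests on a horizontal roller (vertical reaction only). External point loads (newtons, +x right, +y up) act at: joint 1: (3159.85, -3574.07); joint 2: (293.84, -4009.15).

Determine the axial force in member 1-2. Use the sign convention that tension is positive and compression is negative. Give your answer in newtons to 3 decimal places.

N=6 nodes, M=9 members, R=3 reactions → 2N=12, M+R=12
member 0 (0-1): L=5.9526, (cx,cy)=(0.2517,0.9678)
member 1 (0-2): L=3.2260, (cx,cy)=(1.0000,0.0000)
member 2 (1-2): L=6.0146, (cx,cy)=(0.2873,-0.9578)
member 3 (1-3): L=3.2270, (cx,cy)=(0.9758,-0.2185)
member 4 (2-3): L=5.2519, (cx,cy)=(0.2706,0.9627)
member 5 (2-4): L=3.1550, (cx,cy)=(1.0000,0.0000)
member 6 (3-4): L=5.3451, (cx,cy)=(0.3244,-0.9459)
member 7 (3-5): L=3.3552, (cx,cy)=(0.9993,0.0364)
member 8 (4-5): L=5.4252, (cx,cy)=(0.2984,0.9544)
solve A·x = −loads:
  F[0-1] = -1926.4657 N (compression)
  F[0-2] = +3938.4964 N (tension)
  F[1-2] = -1000.1317 N (compression)
  F[1-3] = -3440.4263 N (compression)
  F[2-3] = +5159.5651 N (tension)
  F[2-4] = +1961.2974 N (tension)
  F[3-4] = -6045.7288 N (compression)
  F[3-5] = +0.0000 N (tension)
  F[4-5] = -0.0000 N (compression)
  Rx@0 = -3453.6900 N
  Ry@0 = +1864.4658 N
  Ry@4 = +5718.7542 N

-1000.132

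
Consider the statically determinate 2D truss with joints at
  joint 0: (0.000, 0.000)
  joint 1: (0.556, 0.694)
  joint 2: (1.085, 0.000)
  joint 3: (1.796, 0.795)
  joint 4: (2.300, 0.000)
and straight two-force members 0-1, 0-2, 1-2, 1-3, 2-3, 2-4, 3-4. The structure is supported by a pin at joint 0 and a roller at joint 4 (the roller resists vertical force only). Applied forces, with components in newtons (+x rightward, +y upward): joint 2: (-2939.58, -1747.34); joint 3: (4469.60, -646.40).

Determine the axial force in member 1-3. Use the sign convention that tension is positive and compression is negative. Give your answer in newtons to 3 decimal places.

709.243

N=5 nodes, M=7 members, R=3 reactions → 2N=10, M+R=10
member 0 (0-1): L=0.8893, (cx,cy)=(0.6252,0.7804)
member 1 (0-2): L=1.0850, (cx,cy)=(1.0000,0.0000)
member 2 (1-2): L=0.8726, (cx,cy)=(0.6062,-0.7953)
member 3 (1-3): L=1.2441, (cx,cy)=(0.9967,0.0812)
member 4 (2-3): L=1.0666, (cx,cy)=(0.6666,0.7454)
member 5 (2-4): L=1.2150, (cx,cy)=(1.0000,0.0000)
member 6 (3-4): L=0.9413, (cx,cy)=(0.5354,-0.8446)
solve A·x = −loads:
  F[0-1] = +615.3401 N (tension)
  F[0-2] = +1145.2827 N (tension)
  F[1-2] = -531.4363 N (compression)
  F[1-3] = +709.2435 N (tension)
  F[2-3] = +2911.2222 N (tension)
  F[2-4] = +1821.9883 N (tension)
  F[3-4] = -3402.8434 N (compression)
  Rx@0 = -1530.0200 N
  Ry@0 = -480.2297 N
  Ry@4 = +2873.9697 N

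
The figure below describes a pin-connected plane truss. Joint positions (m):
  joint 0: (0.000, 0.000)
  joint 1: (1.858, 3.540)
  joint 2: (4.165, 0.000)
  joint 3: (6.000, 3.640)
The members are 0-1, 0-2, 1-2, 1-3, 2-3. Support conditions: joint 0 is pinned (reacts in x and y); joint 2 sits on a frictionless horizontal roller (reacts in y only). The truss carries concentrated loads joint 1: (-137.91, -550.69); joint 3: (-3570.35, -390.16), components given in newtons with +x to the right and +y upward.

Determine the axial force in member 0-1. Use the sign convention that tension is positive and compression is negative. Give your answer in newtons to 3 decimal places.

-3806.716

N=4 nodes, M=5 members, R=3 reactions → 2N=8, M+R=8
member 0 (0-1): L=3.9980, (cx,cy)=(0.4647,0.8854)
member 1 (0-2): L=4.1650, (cx,cy)=(1.0000,0.0000)
member 2 (1-2): L=4.2254, (cx,cy)=(0.5460,-0.8378)
member 3 (1-3): L=4.1432, (cx,cy)=(0.9997,0.0241)
member 4 (2-3): L=4.0764, (cx,cy)=(0.4502,0.8930)
solve A·x = −loads:
  F[0-1] = -3806.7156 N (compression)
  F[0-2] = -1939.1428 N (compression)
  F[1-2] = +3267.5213 N (tension)
  F[1-3] = -3416.2240 N (compression)
  F[2-3] = -344.5951 N (compression)
  Rx@0 = +3708.2600 N
  Ry@0 = +3370.6539 N
  Ry@2 = -2429.8039 N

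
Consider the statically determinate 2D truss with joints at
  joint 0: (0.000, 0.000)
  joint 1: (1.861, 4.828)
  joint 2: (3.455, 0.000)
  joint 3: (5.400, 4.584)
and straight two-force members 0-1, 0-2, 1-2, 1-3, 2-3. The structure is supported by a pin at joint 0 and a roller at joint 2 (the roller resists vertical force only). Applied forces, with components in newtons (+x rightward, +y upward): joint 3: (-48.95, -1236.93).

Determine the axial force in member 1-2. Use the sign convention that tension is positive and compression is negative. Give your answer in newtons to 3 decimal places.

-698.479

N=4 nodes, M=5 members, R=3 reactions → 2N=8, M+R=8
member 0 (0-1): L=5.1743, (cx,cy)=(0.3597,0.9331)
member 1 (0-2): L=3.4550, (cx,cy)=(1.0000,0.0000)
member 2 (1-2): L=5.0843, (cx,cy)=(0.3135,-0.9496)
member 3 (1-3): L=3.5474, (cx,cy)=(0.9976,-0.0688)
member 4 (2-3): L=4.9796, (cx,cy)=(0.3906,0.9206)
solve A·x = −loads:
  F[0-1] = +676.6687 N (tension)
  F[0-2] = -292.3243 N (compression)
  F[1-2] = -698.4790 N (compression)
  F[1-3] = +463.4537 N (tension)
  F[2-3] = -1309.0398 N (compression)
  Rx@0 = +48.9500 N
  Ry@0 = -631.3870 N
  Ry@2 = +1868.3170 N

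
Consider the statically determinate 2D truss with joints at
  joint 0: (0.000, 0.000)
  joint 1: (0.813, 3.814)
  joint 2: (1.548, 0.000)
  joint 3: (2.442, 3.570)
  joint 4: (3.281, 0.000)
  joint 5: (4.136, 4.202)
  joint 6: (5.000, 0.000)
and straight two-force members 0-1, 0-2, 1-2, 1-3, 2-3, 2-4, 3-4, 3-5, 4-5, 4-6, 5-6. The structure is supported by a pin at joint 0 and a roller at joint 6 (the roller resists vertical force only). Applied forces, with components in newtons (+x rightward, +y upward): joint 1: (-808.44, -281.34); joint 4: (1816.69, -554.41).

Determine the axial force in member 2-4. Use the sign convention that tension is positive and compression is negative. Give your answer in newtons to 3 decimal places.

1537.983

N=7 nodes, M=11 members, R=3 reactions → 2N=14, M+R=14
member 0 (0-1): L=3.8997, (cx,cy)=(0.2085,0.9780)
member 1 (0-2): L=1.5480, (cx,cy)=(1.0000,0.0000)
member 2 (1-2): L=3.8842, (cx,cy)=(0.1892,-0.9819)
member 3 (1-3): L=1.6472, (cx,cy)=(0.9890,-0.1481)
member 4 (2-3): L=3.6802, (cx,cy)=(0.2429,0.9700)
member 5 (2-4): L=1.7330, (cx,cy)=(1.0000,0.0000)
member 6 (3-4): L=3.6673, (cx,cy)=(0.2288,-0.9735)
member 7 (3-5): L=1.8081, (cx,cy)=(0.9369,0.3495)
member 8 (4-5): L=4.2881, (cx,cy)=(0.1994,0.9799)
member 9 (4-6): L=1.7190, (cx,cy)=(1.0000,0.0000)
member 10 (5-6): L=4.2899, (cx,cy)=(0.2014,-0.9795)
solve A·x = −loads:
  F[0-1] = -1066.3083 N (compression)
  F[0-2] = +1230.5521 N (tension)
  F[1-2] = +706.5344 N (tension)
  F[1-3] = +457.4881 N (tension)
  F[2-3] = -715.1919 N (compression)
  F[2-4] = +1537.9829 N (tension)
  F[3-4] = +817.4279 N (tension)
  F[3-5] = +97.8688 N (tension)
  F[4-5] = -246.2833 N (compression)
  F[4-6] = -42.5890 N (compression)
  F[5-6] = +211.4615 N (tension)
  Rx@0 = -1008.2500 N
  Ry@0 = +1042.8783 N
  Ry@6 = -207.1283 N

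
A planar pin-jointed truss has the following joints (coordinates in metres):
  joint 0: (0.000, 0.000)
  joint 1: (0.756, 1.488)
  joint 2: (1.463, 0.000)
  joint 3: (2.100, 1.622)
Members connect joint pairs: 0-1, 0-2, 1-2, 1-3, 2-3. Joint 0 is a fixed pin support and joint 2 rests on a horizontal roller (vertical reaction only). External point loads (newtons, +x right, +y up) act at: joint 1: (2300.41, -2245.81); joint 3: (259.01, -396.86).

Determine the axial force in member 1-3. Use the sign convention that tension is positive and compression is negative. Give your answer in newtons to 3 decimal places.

N=4 nodes, M=5 members, R=3 reactions → 2N=8, M+R=8
member 0 (0-1): L=1.6690, (cx,cy)=(0.4530,0.8915)
member 1 (0-2): L=1.4630, (cx,cy)=(1.0000,0.0000)
member 2 (1-2): L=1.6474, (cx,cy)=(0.4292,-0.9032)
member 3 (1-3): L=1.3507, (cx,cy)=(0.9951,0.0992)
member 4 (2-3): L=1.7426, (cx,cy)=(0.3655,0.9308)
solve A·x = −loads:
  F[0-1] = +1922.9567 N (tension)
  F[0-2] = +1688.4049 N (tension)
  F[1-2] = -4336.8115 N (compression)
  F[1-3] = +433.9139 N (tension)
  F[2-3] = -472.6171 N (compression)
  Rx@0 = -2559.4200 N
  Ry@0 = -1714.3790 N
  Ry@2 = +4357.0490 N

433.914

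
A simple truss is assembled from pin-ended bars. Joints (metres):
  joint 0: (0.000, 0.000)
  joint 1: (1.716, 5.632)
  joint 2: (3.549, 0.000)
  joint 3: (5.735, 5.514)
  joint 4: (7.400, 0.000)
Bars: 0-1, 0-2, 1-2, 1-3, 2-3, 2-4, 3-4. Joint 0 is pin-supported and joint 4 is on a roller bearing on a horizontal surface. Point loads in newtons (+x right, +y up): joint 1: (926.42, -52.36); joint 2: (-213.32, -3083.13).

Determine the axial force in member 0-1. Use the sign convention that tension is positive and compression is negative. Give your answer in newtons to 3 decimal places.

N=5 nodes, M=7 members, R=3 reactions → 2N=10, M+R=10
member 0 (0-1): L=5.8876, (cx,cy)=(0.2915,0.9566)
member 1 (0-2): L=3.5490, (cx,cy)=(1.0000,0.0000)
member 2 (1-2): L=5.9228, (cx,cy)=(0.3095,-0.9509)
member 3 (1-3): L=4.0207, (cx,cy)=(0.9996,-0.0293)
member 4 (2-3): L=5.9315, (cx,cy)=(0.3685,0.9296)
member 5 (2-4): L=3.8510, (cx,cy)=(1.0000,0.0000)
member 6 (3-4): L=5.7599, (cx,cy)=(0.2891,-0.9573)
solve A·x = −loads:
  F[0-1] = -982.2614 N (compression)
  F[0-2] = +999.3889 N (tension)
  F[1-2] = +979.8712 N (tension)
  F[1-3] = -1516.6158 N (compression)
  F[2-3] = +2314.2625 N (tension)
  F[2-4] = +663.0635 N (tension)
  F[3-4] = -2293.8005 N (compression)
  Rx@0 = -713.1000 N
  Ry@0 = +939.6149 N
  Ry@4 = +2195.8751 N

-982.261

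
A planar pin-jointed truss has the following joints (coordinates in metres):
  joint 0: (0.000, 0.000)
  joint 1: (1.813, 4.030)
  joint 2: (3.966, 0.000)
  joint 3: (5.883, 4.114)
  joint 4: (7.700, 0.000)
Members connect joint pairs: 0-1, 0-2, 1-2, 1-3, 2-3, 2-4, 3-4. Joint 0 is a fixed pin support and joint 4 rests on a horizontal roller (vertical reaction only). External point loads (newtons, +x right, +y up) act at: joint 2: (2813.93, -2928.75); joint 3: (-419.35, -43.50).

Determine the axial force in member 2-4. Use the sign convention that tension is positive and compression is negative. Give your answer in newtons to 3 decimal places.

581.969

N=5 nodes, M=7 members, R=3 reactions → 2N=10, M+R=10
member 0 (0-1): L=4.4190, (cx,cy)=(0.4103,0.9120)
member 1 (0-2): L=3.9660, (cx,cy)=(1.0000,0.0000)
member 2 (1-2): L=4.5691, (cx,cy)=(0.4712,-0.8820)
member 3 (1-3): L=4.0709, (cx,cy)=(0.9998,0.0206)
member 4 (2-3): L=4.5387, (cx,cy)=(0.4224,0.9064)
member 5 (2-4): L=3.7340, (cx,cy)=(1.0000,0.0000)
member 6 (3-4): L=4.4974, (cx,cy)=(0.4040,-0.9148)
solve A·x = −loads:
  F[0-1] = -1814.2947 N (compression)
  F[0-2] = +3138.9317 N (tension)
  F[1-2] = +1838.2038 N (tension)
  F[1-3] = -1610.8800 N (compression)
  F[2-3] = +1442.3900 N (tension)
  F[2-4] = +581.9695 N (tension)
  F[3-4] = -1440.4742 N (compression)
  Rx@0 = -2394.5800 N
  Ry@0 = +1654.5712 N
  Ry@4 = +1317.6788 N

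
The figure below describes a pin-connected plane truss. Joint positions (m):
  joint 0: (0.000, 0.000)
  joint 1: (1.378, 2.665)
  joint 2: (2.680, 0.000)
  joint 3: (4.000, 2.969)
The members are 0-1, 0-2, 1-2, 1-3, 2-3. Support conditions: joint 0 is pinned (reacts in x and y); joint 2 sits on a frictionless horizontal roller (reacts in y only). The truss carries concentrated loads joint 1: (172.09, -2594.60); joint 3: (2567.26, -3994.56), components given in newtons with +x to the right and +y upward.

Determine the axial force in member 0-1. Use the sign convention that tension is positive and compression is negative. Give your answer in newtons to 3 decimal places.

4190.339

N=4 nodes, M=5 members, R=3 reactions → 2N=8, M+R=8
member 0 (0-1): L=3.0002, (cx,cy)=(0.4593,0.8883)
member 1 (0-2): L=2.6800, (cx,cy)=(1.0000,0.0000)
member 2 (1-2): L=2.9660, (cx,cy)=(0.4390,-0.8985)
member 3 (1-3): L=2.6396, (cx,cy)=(0.9933,0.1152)
member 4 (2-3): L=3.2492, (cx,cy)=(0.4063,0.9138)
solve A·x = −loads:
  F[0-1] = +4190.3388 N (tension)
  F[0-2] = +814.7063 N (tension)
  F[1-2] = -6439.4461 N (compression)
  F[1-3] = +4609.9418 N (tension)
  F[2-3] = -4952.5976 N (compression)
  Rx@0 = -2739.3500 N
  Ry@0 = -3722.1884 N
  Ry@2 = +10311.3484 N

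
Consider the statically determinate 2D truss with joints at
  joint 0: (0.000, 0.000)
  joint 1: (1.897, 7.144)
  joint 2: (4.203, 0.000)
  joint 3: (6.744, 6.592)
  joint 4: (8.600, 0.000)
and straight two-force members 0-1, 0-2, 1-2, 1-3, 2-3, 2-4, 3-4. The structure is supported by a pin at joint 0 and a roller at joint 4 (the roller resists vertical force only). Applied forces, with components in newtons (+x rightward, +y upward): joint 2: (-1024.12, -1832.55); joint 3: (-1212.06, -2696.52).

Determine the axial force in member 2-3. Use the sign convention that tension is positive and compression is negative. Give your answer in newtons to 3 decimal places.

N=5 nodes, M=7 members, R=3 reactions → 2N=10, M+R=10
member 0 (0-1): L=7.3916, (cx,cy)=(0.2566,0.9665)
member 1 (0-2): L=4.2030, (cx,cy)=(1.0000,0.0000)
member 2 (1-2): L=7.5070, (cx,cy)=(0.3072,-0.9517)
member 3 (1-3): L=4.8783, (cx,cy)=(0.9936,-0.1132)
member 4 (2-3): L=7.0648, (cx,cy)=(0.3597,0.9331)
member 5 (2-4): L=4.3970, (cx,cy)=(1.0000,0.0000)
member 6 (3-4): L=6.8483, (cx,cy)=(0.2710,-0.9626)
solve A·x = −loads:
  F[0-1] = -2532.7819 N (compression)
  F[0-2] = -1586.1577 N (compression)
  F[1-2] = +2751.2451 N (tension)
  F[1-3] = -1504.8195 N (compression)
  F[2-3] = -842.0237 N (compression)
  F[2-4] = +585.9466 N (tension)
  F[3-4] = -2162.0355 N (compression)
  Rx@0 = +2236.1800 N
  Ry@0 = +2447.9492 N
  Ry@4 = +2081.1208 N

-842.024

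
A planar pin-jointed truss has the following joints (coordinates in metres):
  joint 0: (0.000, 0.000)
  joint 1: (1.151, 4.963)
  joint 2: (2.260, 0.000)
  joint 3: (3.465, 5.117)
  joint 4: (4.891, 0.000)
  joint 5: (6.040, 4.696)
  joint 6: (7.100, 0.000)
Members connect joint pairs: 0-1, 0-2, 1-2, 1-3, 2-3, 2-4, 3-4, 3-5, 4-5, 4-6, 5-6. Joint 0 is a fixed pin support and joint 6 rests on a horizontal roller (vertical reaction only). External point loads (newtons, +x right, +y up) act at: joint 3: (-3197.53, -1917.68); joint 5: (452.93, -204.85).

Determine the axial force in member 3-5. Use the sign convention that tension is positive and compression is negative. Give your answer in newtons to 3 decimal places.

N=7 nodes, M=11 members, R=3 reactions → 2N=14, M+R=14
member 0 (0-1): L=5.0947, (cx,cy)=(0.2259,0.9741)
member 1 (0-2): L=2.2600, (cx,cy)=(1.0000,0.0000)
member 2 (1-2): L=5.0854, (cx,cy)=(0.2181,-0.9759)
member 3 (1-3): L=2.3191, (cx,cy)=(0.9978,0.0664)
member 4 (2-3): L=5.2570, (cx,cy)=(0.2292,0.9734)
member 5 (2-4): L=2.6310, (cx,cy)=(1.0000,0.0000)
member 6 (3-4): L=5.3120, (cx,cy)=(0.2684,-0.9633)
member 7 (3-5): L=2.6092, (cx,cy)=(0.9869,-0.1614)
member 8 (4-5): L=4.8345, (cx,cy)=(0.2377,0.9713)
member 9 (4-6): L=2.2090, (cx,cy)=(1.0000,0.0000)
member 10 (5-6): L=4.8141, (cx,cy)=(0.2202,-0.9755)
solve A·x = −loads:
  F[0-1] = -3097.3628 N (compression)
  F[0-2] = -2044.8432 N (compression)
  F[1-2] = +2999.3718 N (tension)
  F[1-3] = -1356.8410 N (compression)
  F[2-3] = -3007.2515 N (compression)
  F[2-4] = -701.4330 N (compression)
  F[3-4] = +990.7188 N (tension)
  F[3-5] = +900.2004 N (tension)
  F[4-5] = -982.5048 N (compression)
  F[4-6] = -201.9673 N (compression)
  F[5-6] = +917.2643 N (tension)
  Rx@0 = +2744.6000 N
  Ry@0 = +3017.2830 N
  Ry@6 = -894.7530 N

900.200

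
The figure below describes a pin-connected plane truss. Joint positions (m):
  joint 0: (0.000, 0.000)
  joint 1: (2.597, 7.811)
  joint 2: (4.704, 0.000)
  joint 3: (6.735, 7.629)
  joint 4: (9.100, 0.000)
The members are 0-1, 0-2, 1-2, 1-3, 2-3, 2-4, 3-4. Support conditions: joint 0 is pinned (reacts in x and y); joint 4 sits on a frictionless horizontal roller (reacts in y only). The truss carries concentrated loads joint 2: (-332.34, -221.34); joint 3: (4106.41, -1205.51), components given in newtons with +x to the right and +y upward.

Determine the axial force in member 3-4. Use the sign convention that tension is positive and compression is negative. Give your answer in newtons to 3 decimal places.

N=5 nodes, M=7 members, R=3 reactions → 2N=10, M+R=10
member 0 (0-1): L=8.2314, (cx,cy)=(0.3155,0.9489)
member 1 (0-2): L=4.7040, (cx,cy)=(1.0000,0.0000)
member 2 (1-2): L=8.0902, (cx,cy)=(0.2604,-0.9655)
member 3 (1-3): L=4.1420, (cx,cy)=(0.9990,-0.0439)
member 4 (2-3): L=7.8947, (cx,cy)=(0.2573,0.9663)
member 5 (2-4): L=4.3960, (cx,cy)=(1.0000,0.0000)
member 6 (3-4): L=7.9872, (cx,cy)=(0.2961,-0.9552)
solve A·x = −loads:
  F[0-1] = +3185.0653 N (tension)
  F[0-2] = +2769.1859 N (tension)
  F[1-2] = -3214.3337 N (compression)
  F[1-3] = +1843.8024 N (tension)
  F[2-3] = +3440.5499 N (tension)
  F[2-4] = +1379.2706 N (tension)
  F[3-4] = -4658.1257 N (compression)
  Rx@0 = -3774.0700 N
  Ry@0 = -3022.3912 N
  Ry@4 = +4449.2412 N

-4658.126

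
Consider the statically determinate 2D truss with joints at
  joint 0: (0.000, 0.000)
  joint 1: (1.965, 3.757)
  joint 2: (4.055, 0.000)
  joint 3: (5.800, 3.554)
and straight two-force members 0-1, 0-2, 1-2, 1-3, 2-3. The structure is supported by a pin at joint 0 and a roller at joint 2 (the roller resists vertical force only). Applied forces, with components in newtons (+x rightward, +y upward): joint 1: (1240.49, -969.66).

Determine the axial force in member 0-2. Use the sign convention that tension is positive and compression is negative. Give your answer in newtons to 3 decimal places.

900.759

N=4 nodes, M=5 members, R=3 reactions → 2N=8, M+R=8
member 0 (0-1): L=4.2398, (cx,cy)=(0.4635,0.8861)
member 1 (0-2): L=4.0550, (cx,cy)=(1.0000,0.0000)
member 2 (1-2): L=4.2992, (cx,cy)=(0.4861,-0.8739)
member 3 (1-3): L=3.8404, (cx,cy)=(0.9986,-0.0529)
member 4 (2-3): L=3.9593, (cx,cy)=(0.4407,0.8976)
solve A·x = −loads:
  F[0-1] = +733.0309 N (tension)
  F[0-2] = +900.7592 N (tension)
  F[1-2] = -1852.8932 N (compression)
  F[1-3] = -0.0000 N (compression)
  F[2-3] = +0.0000 N (tension)
  Rx@0 = -1240.4900 N
  Ry@0 = -649.5515 N
  Ry@2 = +1619.2115 N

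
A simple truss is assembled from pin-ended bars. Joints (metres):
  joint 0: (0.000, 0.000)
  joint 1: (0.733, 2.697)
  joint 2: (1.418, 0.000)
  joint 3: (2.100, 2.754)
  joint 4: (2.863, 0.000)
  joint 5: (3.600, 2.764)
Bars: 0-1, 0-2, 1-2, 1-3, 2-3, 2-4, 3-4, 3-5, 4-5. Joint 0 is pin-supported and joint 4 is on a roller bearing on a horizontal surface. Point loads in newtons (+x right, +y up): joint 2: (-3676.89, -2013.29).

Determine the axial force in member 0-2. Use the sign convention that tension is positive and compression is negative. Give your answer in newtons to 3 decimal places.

-3400.720

N=6 nodes, M=9 members, R=3 reactions → 2N=12, M+R=12
member 0 (0-1): L=2.7948, (cx,cy)=(0.2623,0.9650)
member 1 (0-2): L=1.4180, (cx,cy)=(1.0000,0.0000)
member 2 (1-2): L=2.7826, (cx,cy)=(0.2462,-0.9692)
member 3 (1-3): L=1.3682, (cx,cy)=(0.9991,0.0417)
member 4 (2-3): L=2.8372, (cx,cy)=(0.2404,0.9707)
member 5 (2-4): L=1.4450, (cx,cy)=(1.0000,0.0000)
member 6 (3-4): L=2.8577, (cx,cy)=(0.2670,-0.9637)
member 7 (3-5): L=1.5000, (cx,cy)=(1.0000,0.0067)
member 8 (4-5): L=2.8606, (cx,cy)=(0.2576,0.9662)
solve A·x = −loads:
  F[0-1] = -1052.9989 N (compression)
  F[0-2] = -3400.7204 N (compression)
  F[1-2] = +1025.6578 N (tension)
  F[1-3] = -529.1151 N (compression)
  F[2-3] = +1049.9814 N (tension)
  F[2-4] = +276.2624 N (tension)
  F[3-4] = -1034.7137 N (compression)
  F[3-5] = +0.0000 N (tension)
  F[4-5] = -0.0000 N (compression)
  Rx@0 = +3676.8900 N
  Ry@0 = +1016.1383 N
  Ry@4 = +997.1517 N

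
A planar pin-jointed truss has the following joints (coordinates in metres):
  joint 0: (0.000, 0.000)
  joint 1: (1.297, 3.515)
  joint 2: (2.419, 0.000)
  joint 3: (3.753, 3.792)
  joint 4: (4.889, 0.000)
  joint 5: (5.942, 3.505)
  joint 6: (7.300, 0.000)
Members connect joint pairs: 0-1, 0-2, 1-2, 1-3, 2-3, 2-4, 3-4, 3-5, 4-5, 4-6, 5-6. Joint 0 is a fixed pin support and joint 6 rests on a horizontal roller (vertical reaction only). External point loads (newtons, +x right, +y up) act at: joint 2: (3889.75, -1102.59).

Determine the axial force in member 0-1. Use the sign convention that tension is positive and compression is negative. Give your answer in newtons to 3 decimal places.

-785.812

N=7 nodes, M=11 members, R=3 reactions → 2N=14, M+R=14
member 0 (0-1): L=3.7467, (cx,cy)=(0.3462,0.9382)
member 1 (0-2): L=2.4190, (cx,cy)=(1.0000,0.0000)
member 2 (1-2): L=3.6897, (cx,cy)=(0.3041,-0.9526)
member 3 (1-3): L=2.4716, (cx,cy)=(0.9937,0.1121)
member 4 (2-3): L=4.0198, (cx,cy)=(0.3319,0.9433)
member 5 (2-4): L=2.4700, (cx,cy)=(1.0000,0.0000)
member 6 (3-4): L=3.9585, (cx,cy)=(0.2870,-0.9579)
member 7 (3-5): L=2.2077, (cx,cy)=(0.9915,-0.1300)
member 8 (4-5): L=3.6598, (cx,cy)=(0.2877,0.9577)
member 9 (4-6): L=2.4110, (cx,cy)=(1.0000,0.0000)
member 10 (5-6): L=3.7589, (cx,cy)=(0.3613,-0.9325)
solve A·x = −loads:
  F[0-1] = -785.8118 N (compression)
  F[0-2] = +4161.7786 N (tension)
  F[1-2] = +715.8932 N (tension)
  F[1-3] = -492.8276 N (compression)
  F[2-3] = +445.8658 N (tension)
  F[2-4] = +341.7590 N (tension)
  F[3-4] = -348.3135 N (compression)
  F[3-5] = -243.8704 N (compression)
  F[4-5] = +348.3950 N (tension)
  F[4-6] = +141.5594 N (tension)
  F[5-6] = -391.8300 N (compression)
  Rx@0 = -3889.7500 N
  Ry@0 = +737.2249 N
  Ry@6 = +365.3651 N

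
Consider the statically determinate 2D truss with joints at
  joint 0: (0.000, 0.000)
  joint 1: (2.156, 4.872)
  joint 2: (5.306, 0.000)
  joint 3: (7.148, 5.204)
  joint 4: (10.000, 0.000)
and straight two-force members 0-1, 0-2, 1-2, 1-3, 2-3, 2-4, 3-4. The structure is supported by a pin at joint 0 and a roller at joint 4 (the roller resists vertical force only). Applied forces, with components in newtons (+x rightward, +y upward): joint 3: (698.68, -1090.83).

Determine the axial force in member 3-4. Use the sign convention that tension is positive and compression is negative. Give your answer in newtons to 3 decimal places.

-1303.758

N=5 nodes, M=7 members, R=3 reactions → 2N=10, M+R=10
member 0 (0-1): L=5.3277, (cx,cy)=(0.4047,0.9145)
member 1 (0-2): L=5.3060, (cx,cy)=(1.0000,0.0000)
member 2 (1-2): L=5.8016, (cx,cy)=(0.5430,-0.8398)
member 3 (1-3): L=5.0030, (cx,cy)=(0.9978,0.0664)
member 4 (2-3): L=5.5204, (cx,cy)=(0.3337,0.9427)
member 5 (2-4): L=4.6940, (cx,cy)=(1.0000,0.0000)
member 6 (3-4): L=5.9343, (cx,cy)=(0.4806,-0.8769)
solve A·x = −loads:
  F[0-1] = +57.3982 N (tension)
  F[0-2] = +675.4524 N (tension)
  F[1-2] = -58.1631 N (compression)
  F[1-3] = +54.9284 N (tension)
  F[2-3] = +51.8128 N (tension)
  F[2-4] = +626.5842 N (tension)
  F[3-4] = -1303.7579 N (compression)
  Rx@0 = -698.6800 N
  Ry@0 = -52.4884 N
  Ry@4 = +1143.3184 N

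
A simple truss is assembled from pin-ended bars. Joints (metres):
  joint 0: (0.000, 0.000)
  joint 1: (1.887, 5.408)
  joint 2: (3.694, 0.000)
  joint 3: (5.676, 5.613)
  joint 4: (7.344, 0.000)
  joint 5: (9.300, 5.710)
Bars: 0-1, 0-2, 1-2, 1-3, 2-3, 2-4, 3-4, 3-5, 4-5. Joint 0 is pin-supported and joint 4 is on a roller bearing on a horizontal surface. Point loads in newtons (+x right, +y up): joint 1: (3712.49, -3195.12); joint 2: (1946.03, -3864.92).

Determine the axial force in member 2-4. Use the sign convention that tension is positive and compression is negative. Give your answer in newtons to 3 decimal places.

1634.070

N=6 nodes, M=9 members, R=3 reactions → 2N=12, M+R=12
member 0 (0-1): L=5.7278, (cx,cy)=(0.3294,0.9442)
member 1 (0-2): L=3.6940, (cx,cy)=(1.0000,0.0000)
member 2 (1-2): L=5.7019, (cx,cy)=(0.3169,-0.9485)
member 3 (1-3): L=3.7945, (cx,cy)=(0.9985,0.0540)
member 4 (2-3): L=5.9527, (cx,cy)=(0.3330,0.9429)
member 5 (2-4): L=3.6500, (cx,cy)=(1.0000,0.0000)
member 6 (3-4): L=5.8556, (cx,cy)=(0.2849,-0.9586)
member 7 (3-5): L=3.6253, (cx,cy)=(0.9996,0.0268)
member 8 (4-5): L=6.0357, (cx,cy)=(0.3241,0.9460)
solve A·x = −loads:
  F[0-1] = -1653.5280 N (compression)
  F[0-2] = +6203.2718 N (tension)
  F[1-2] = -1930.6481 N (compression)
  F[1-3] = -3650.7285 N (compression)
  F[2-3] = +6040.7329 N (tension)
  F[2-4] = +1634.0702 N (tension)
  F[3-4] = -5736.4827 N (compression)
  F[3-5] = +0.0000 N (tension)
  F[4-5] = -0.0000 N (compression)
  Rx@0 = -5658.5200 N
  Ry@0 = +1561.2176 N
  Ry@4 = +5498.8224 N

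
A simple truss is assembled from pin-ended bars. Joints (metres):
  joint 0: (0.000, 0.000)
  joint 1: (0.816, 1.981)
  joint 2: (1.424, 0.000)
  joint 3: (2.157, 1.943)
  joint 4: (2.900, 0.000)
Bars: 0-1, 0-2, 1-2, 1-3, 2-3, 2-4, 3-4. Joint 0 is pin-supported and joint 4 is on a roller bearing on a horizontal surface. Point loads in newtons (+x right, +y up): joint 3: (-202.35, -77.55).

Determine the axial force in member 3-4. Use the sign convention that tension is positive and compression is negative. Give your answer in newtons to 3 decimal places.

83.394

N=5 nodes, M=7 members, R=3 reactions → 2N=10, M+R=10
member 0 (0-1): L=2.1425, (cx,cy)=(0.3809,0.9246)
member 1 (0-2): L=1.4240, (cx,cy)=(1.0000,0.0000)
member 2 (1-2): L=2.0722, (cx,cy)=(0.2934,-0.9560)
member 3 (1-3): L=1.3415, (cx,cy)=(0.9996,-0.0283)
member 4 (2-3): L=2.0767, (cx,cy)=(0.3530,0.9356)
member 5 (2-4): L=1.4760, (cx,cy)=(1.0000,0.0000)
member 6 (3-4): L=2.0802, (cx,cy)=(0.3572,-0.9340)
solve A·x = −loads:
  F[0-1] = -168.1141 N (compression)
  F[0-2] = -138.3208 N (compression)
  F[1-2] = +165.9409 N (tension)
  F[1-3] = -112.7627 N (compression)
  F[2-3] = -169.5506 N (compression)
  F[2-4] = -29.7863 N (compression)
  F[3-4] = +83.3942 N (tension)
  Rx@0 = +202.3500 N
  Ry@0 = +155.4433 N
  Ry@4 = -77.8933 N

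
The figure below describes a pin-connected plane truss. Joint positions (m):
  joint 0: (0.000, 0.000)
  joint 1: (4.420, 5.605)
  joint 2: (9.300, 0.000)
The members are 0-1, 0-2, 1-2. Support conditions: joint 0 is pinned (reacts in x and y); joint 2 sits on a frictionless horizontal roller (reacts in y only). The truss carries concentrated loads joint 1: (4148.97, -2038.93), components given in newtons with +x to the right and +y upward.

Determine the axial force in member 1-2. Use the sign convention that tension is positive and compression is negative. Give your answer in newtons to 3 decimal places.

-4600.339

N=3 nodes, M=3 members, R=3 reactions → 2N=6, M+R=6
member 0 (0-1): L=7.1381, (cx,cy)=(0.6192,0.7852)
member 1 (0-2): L=9.3000, (cx,cy)=(1.0000,0.0000)
member 2 (1-2): L=7.4317, (cx,cy)=(0.6566,-0.7542)
solve A·x = −loads:
  F[0-1] = +1821.9594 N (tension)
  F[0-2] = +3020.7896 N (tension)
  F[1-2] = -4600.3392 N (compression)
  Rx@0 = -4148.9700 N
  Ry@0 = -1430.6450 N
  Ry@2 = +3469.5750 N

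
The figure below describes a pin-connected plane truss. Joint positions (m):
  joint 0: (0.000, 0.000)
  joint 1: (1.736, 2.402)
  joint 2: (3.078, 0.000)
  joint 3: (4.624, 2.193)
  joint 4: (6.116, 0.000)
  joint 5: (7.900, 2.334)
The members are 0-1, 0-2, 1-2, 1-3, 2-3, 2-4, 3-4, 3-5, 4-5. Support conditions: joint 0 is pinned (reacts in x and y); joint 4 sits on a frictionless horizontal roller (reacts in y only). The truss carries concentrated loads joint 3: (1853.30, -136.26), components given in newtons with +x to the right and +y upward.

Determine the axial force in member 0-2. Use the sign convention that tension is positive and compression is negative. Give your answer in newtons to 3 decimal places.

N=6 nodes, M=9 members, R=3 reactions → 2N=12, M+R=12
member 0 (0-1): L=2.9637, (cx,cy)=(0.5858,0.8105)
member 1 (0-2): L=3.0780, (cx,cy)=(1.0000,0.0000)
member 2 (1-2): L=2.7515, (cx,cy)=(0.4877,-0.8730)
member 3 (1-3): L=2.8956, (cx,cy)=(0.9974,-0.0722)
member 4 (2-3): L=2.6832, (cx,cy)=(0.5762,0.8173)
member 5 (2-4): L=3.0380, (cx,cy)=(1.0000,0.0000)
member 6 (3-4): L=2.6524, (cx,cy)=(0.5625,-0.8268)
member 7 (3-5): L=3.2790, (cx,cy)=(0.9991,0.0430)
member 8 (4-5): L=2.9377, (cx,cy)=(0.6073,0.7945)
solve A·x = −loads:
  F[0-1] = +778.9090 N (tension)
  F[0-2] = +1397.0451 N (tension)
  F[1-2] = -793.0257 N (compression)
  F[1-3] = +845.2499 N (tension)
  F[2-3] = +847.0411 N (tension)
  F[2-4] = +522.2019 N (tension)
  F[3-4] = -928.3492 N (compression)
  F[3-5] = -0.0000 N (compression)
  F[4-5] = +0.0000 N (tension)
  Rx@0 = -1853.3000 N
  Ry@0 = -631.2928 N
  Ry@4 = +767.5528 N

1397.045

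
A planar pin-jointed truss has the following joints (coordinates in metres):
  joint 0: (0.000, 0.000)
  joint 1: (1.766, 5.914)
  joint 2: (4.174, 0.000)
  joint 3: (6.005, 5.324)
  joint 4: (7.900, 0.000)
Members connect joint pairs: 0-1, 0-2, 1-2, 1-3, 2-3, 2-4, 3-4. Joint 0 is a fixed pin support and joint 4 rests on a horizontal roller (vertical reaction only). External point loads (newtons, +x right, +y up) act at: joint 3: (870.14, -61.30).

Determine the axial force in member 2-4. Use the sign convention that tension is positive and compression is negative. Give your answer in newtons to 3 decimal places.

N=5 nodes, M=7 members, R=3 reactions → 2N=10, M+R=10
member 0 (0-1): L=6.1720, (cx,cy)=(0.2861,0.9582)
member 1 (0-2): L=4.1740, (cx,cy)=(1.0000,0.0000)
member 2 (1-2): L=6.3854, (cx,cy)=(0.3771,-0.9262)
member 3 (1-3): L=4.2799, (cx,cy)=(0.9905,-0.1379)
member 4 (2-3): L=5.6301, (cx,cy)=(0.3252,0.9456)
member 5 (2-4): L=3.7260, (cx,cy)=(1.0000,0.0000)
member 6 (3-4): L=5.6512, (cx,cy)=(0.3353,-0.9421)
solve A·x = −loads:
  F[0-1] = +596.6492 N (tension)
  F[0-2] = +699.4215 N (tension)
  F[1-2] = -681.5583 N (compression)
  F[1-3] = +431.8627 N (tension)
  F[2-3] = +667.5259 N (tension)
  F[2-4] = +225.3085 N (tension)
  F[3-4] = -671.9063 N (compression)
  Rx@0 = -870.1400 N
  Ry@0 = -571.7040 N
  Ry@4 = +633.0040 N

225.309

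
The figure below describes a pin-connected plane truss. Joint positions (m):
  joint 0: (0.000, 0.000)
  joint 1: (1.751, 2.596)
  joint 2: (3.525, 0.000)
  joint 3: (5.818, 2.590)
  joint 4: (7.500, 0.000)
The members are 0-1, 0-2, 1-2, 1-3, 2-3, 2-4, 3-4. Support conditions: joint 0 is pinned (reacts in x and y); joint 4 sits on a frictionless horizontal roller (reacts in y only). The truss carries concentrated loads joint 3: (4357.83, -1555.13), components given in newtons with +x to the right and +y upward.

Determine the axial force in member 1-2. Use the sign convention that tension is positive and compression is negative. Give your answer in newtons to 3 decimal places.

N=5 nodes, M=7 members, R=3 reactions → 2N=10, M+R=10
member 0 (0-1): L=3.1313, (cx,cy)=(0.5592,0.8290)
member 1 (0-2): L=3.5250, (cx,cy)=(1.0000,0.0000)
member 2 (1-2): L=3.1442, (cx,cy)=(0.5642,-0.8256)
member 3 (1-3): L=4.0670, (cx,cy)=(1.0000,-0.0015)
member 4 (2-3): L=3.4592, (cx,cy)=(0.6629,0.7487)
member 5 (2-4): L=3.9750, (cx,cy)=(1.0000,0.0000)
member 6 (3-4): L=3.0882, (cx,cy)=(0.5446,-0.8387)
solve A·x = −loads:
  F[0-1] = +1394.5510 N (tension)
  F[0-2] = +3578.0144 N (tension)
  F[1-2] = -1403.1125 N (compression)
  F[1-3] = +1571.4604 N (tension)
  F[2-3] = +1547.2279 N (tension)
  F[2-4] = +1760.7554 N (tension)
  F[3-4] = -3232.8386 N (compression)
  Rx@0 = -4357.8300 N
  Ry@0 = -1156.1401 N
  Ry@4 = +2711.2701 N

-1403.113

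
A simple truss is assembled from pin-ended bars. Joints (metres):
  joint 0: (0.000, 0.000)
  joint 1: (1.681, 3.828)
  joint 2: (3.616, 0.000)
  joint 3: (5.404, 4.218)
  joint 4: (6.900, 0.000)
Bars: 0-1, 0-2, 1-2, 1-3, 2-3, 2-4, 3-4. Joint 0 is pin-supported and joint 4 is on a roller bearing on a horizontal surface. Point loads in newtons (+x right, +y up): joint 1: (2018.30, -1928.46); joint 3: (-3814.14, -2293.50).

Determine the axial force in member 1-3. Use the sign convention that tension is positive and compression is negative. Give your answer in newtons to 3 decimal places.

-3853.852

N=5 nodes, M=7 members, R=3 reactions → 2N=10, M+R=10
member 0 (0-1): L=4.1808, (cx,cy)=(0.4021,0.9156)
member 1 (0-2): L=3.6160, (cx,cy)=(1.0000,0.0000)
member 2 (1-2): L=4.2893, (cx,cy)=(0.4511,-0.8925)
member 3 (1-3): L=3.7434, (cx,cy)=(0.9946,0.1042)
member 4 (2-3): L=4.5813, (cx,cy)=(0.3903,0.9207)
member 5 (2-4): L=3.2840, (cx,cy)=(1.0000,0.0000)
member 6 (3-4): L=4.4754, (cx,cy)=(0.3343,-0.9425)
solve A·x = −loads:
  F[0-1] = -3459.7602 N (compression)
  F[0-2] = -404.7631 N (compression)
  F[1-2] = +938.7669 N (tension)
  F[1-3] = -3853.8517 N (compression)
  F[2-3] = -909.9771 N (compression)
  F[2-4] = +373.8856 N (tension)
  F[3-4] = -1118.5172 N (compression)
  Rx@0 = +1795.8400 N
  Ry@0 = +3167.7824 N
  Ry@4 = +1054.1776 N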